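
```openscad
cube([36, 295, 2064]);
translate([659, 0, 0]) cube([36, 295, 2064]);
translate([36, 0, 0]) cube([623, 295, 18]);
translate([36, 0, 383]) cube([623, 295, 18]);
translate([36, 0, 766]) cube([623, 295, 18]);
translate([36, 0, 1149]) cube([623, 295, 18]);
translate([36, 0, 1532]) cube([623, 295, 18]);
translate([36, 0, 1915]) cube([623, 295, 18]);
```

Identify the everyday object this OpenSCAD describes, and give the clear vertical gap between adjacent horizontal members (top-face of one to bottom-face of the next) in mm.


A bookshelf. The clear shelf gap is 365 mm.

Two tall side panels with 6 horizontal boards between them — a bookshelf. The first two shelf undersides are at z = 0 and z = 383; with shelf thickness 18, the clear gap is 383 − 0 − 18 = 365 mm.


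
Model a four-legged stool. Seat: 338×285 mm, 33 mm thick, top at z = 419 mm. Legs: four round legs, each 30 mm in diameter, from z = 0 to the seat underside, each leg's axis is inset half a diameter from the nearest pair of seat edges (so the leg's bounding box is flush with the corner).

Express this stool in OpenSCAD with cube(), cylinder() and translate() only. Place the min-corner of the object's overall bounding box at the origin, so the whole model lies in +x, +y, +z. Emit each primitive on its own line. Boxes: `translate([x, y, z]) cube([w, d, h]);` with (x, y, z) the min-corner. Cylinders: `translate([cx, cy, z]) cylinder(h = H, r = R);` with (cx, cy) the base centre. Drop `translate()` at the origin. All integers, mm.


// leg_h = 419 - 33 = 386
translate([0, 0, 386]) cube([338, 285, 33]);
translate([15, 15, 0]) cylinder(h = 386, r = 15);
translate([323, 15, 0]) cylinder(h = 386, r = 15);
translate([15, 270, 0]) cylinder(h = 386, r = 15);
translate([323, 270, 0]) cylinder(h = 386, r = 15);


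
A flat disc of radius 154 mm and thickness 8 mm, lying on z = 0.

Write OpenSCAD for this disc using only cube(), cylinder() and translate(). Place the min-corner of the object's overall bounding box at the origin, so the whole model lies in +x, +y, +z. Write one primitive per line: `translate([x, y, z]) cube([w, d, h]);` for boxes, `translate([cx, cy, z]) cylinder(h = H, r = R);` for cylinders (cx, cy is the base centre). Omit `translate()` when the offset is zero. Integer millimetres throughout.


translate([154, 154, 0]) cylinder(h = 8, r = 154);


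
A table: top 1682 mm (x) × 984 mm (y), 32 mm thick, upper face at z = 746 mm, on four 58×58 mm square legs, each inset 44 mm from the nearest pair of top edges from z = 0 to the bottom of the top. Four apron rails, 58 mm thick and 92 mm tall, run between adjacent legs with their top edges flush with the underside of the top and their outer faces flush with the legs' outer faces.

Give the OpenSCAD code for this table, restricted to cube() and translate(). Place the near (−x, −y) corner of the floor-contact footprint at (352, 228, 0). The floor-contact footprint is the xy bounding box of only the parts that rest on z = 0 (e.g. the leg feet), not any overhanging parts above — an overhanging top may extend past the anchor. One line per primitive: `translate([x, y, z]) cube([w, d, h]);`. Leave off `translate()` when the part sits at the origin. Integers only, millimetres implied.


translate([308, 184, 714]) cube([1682, 984, 32]);
translate([352, 228, 0]) cube([58, 58, 714]);
translate([1888, 228, 0]) cube([58, 58, 714]);
translate([352, 1066, 0]) cube([58, 58, 714]);
translate([1888, 1066, 0]) cube([58, 58, 714]);
translate([410, 228, 622]) cube([1478, 58, 92]);
translate([410, 1066, 622]) cube([1478, 58, 92]);
translate([352, 286, 622]) cube([58, 780, 92]);
translate([1888, 286, 622]) cube([58, 780, 92]);


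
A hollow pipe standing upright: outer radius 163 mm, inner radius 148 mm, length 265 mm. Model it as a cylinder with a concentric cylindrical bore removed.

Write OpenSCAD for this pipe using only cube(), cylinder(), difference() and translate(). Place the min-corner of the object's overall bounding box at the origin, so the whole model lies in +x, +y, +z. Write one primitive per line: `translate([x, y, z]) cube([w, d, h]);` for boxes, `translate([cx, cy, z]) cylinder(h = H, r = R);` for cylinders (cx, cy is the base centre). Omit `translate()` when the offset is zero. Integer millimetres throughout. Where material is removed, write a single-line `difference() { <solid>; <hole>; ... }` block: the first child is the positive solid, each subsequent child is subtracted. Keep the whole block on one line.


difference() { translate([163, 163, 0]) cylinder(h = 265, r = 163); translate([163, 163, 0]) cylinder(h = 265, r = 148); }


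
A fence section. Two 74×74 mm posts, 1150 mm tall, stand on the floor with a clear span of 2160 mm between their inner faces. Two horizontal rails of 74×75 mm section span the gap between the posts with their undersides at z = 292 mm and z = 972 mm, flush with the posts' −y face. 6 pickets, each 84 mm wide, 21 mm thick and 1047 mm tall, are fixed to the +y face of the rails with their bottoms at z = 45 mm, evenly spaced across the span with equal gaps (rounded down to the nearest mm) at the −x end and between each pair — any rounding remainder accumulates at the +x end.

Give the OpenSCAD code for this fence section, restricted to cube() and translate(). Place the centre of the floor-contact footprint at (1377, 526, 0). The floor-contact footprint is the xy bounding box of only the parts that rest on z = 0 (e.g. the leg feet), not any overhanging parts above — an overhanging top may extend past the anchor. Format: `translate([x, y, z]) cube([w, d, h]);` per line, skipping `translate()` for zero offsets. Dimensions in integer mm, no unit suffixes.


translate([223, 489, 0]) cube([74, 74, 1150]);
translate([2457, 489, 0]) cube([74, 74, 1150]);
translate([297, 489, 292]) cube([2160, 74, 75]);
translate([297, 489, 972]) cube([2160, 74, 75]);
translate([533, 563, 45]) cube([84, 21, 1047]);
translate([853, 563, 45]) cube([84, 21, 1047]);
translate([1173, 563, 45]) cube([84, 21, 1047]);
translate([1493, 563, 45]) cube([84, 21, 1047]);
translate([1813, 563, 45]) cube([84, 21, 1047]);
translate([2133, 563, 45]) cube([84, 21, 1047]);


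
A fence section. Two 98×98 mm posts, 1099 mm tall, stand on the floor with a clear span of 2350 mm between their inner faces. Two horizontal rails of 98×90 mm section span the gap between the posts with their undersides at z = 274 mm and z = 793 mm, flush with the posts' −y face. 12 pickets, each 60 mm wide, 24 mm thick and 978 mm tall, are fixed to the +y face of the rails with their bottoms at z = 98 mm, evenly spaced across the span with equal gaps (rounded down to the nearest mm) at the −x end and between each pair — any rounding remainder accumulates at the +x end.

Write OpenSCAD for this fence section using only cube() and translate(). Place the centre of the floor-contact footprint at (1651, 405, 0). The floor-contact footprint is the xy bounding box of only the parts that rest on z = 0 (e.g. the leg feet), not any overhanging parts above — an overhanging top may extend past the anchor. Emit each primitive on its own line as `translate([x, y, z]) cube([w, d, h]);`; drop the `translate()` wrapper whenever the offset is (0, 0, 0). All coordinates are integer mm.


translate([378, 356, 0]) cube([98, 98, 1099]);
translate([2826, 356, 0]) cube([98, 98, 1099]);
translate([476, 356, 274]) cube([2350, 98, 90]);
translate([476, 356, 793]) cube([2350, 98, 90]);
translate([601, 454, 98]) cube([60, 24, 978]);
translate([786, 454, 98]) cube([60, 24, 978]);
translate([971, 454, 98]) cube([60, 24, 978]);
translate([1156, 454, 98]) cube([60, 24, 978]);
translate([1341, 454, 98]) cube([60, 24, 978]);
translate([1526, 454, 98]) cube([60, 24, 978]);
translate([1711, 454, 98]) cube([60, 24, 978]);
translate([1896, 454, 98]) cube([60, 24, 978]);
translate([2081, 454, 98]) cube([60, 24, 978]);
translate([2266, 454, 98]) cube([60, 24, 978]);
translate([2451, 454, 98]) cube([60, 24, 978]);
translate([2636, 454, 98]) cube([60, 24, 978]);


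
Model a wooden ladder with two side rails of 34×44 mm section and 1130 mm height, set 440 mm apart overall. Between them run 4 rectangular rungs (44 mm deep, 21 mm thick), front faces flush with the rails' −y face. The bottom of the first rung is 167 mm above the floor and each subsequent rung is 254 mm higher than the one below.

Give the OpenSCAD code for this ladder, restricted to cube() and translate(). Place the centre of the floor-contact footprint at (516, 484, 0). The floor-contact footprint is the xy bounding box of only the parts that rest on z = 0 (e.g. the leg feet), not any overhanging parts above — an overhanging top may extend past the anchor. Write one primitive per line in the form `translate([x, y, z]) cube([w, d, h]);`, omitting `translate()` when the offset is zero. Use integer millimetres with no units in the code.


translate([296, 462, 0]) cube([34, 44, 1130]);
translate([702, 462, 0]) cube([34, 44, 1130]);
translate([330, 462, 167]) cube([372, 44, 21]);
translate([330, 462, 421]) cube([372, 44, 21]);
translate([330, 462, 675]) cube([372, 44, 21]);
translate([330, 462, 929]) cube([372, 44, 21]);


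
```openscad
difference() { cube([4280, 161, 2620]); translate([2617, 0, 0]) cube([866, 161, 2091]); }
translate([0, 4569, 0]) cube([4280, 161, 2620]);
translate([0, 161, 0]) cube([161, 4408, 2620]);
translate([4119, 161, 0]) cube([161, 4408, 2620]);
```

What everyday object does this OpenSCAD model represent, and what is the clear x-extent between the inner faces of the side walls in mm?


A single room. The interior width is 3958 mm.

Four walls enclosing a rectangle with a door in the front wall — a room. Outside width 4280 minus two 161 mm walls gives 3958 mm.


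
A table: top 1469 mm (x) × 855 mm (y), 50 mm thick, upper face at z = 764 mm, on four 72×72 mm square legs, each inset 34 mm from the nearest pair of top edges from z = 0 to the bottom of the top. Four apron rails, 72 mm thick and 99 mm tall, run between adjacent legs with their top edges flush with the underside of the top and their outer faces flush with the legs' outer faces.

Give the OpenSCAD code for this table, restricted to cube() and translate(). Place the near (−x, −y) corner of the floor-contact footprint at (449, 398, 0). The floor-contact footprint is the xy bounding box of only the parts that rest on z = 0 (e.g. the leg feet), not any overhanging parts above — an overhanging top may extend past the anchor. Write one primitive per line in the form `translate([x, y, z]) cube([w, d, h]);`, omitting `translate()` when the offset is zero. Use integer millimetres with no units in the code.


translate([415, 364, 714]) cube([1469, 855, 50]);
translate([449, 398, 0]) cube([72, 72, 714]);
translate([1778, 398, 0]) cube([72, 72, 714]);
translate([449, 1113, 0]) cube([72, 72, 714]);
translate([1778, 1113, 0]) cube([72, 72, 714]);
translate([521, 398, 615]) cube([1257, 72, 99]);
translate([521, 1113, 615]) cube([1257, 72, 99]);
translate([449, 470, 615]) cube([72, 643, 99]);
translate([1778, 470, 615]) cube([72, 643, 99]);


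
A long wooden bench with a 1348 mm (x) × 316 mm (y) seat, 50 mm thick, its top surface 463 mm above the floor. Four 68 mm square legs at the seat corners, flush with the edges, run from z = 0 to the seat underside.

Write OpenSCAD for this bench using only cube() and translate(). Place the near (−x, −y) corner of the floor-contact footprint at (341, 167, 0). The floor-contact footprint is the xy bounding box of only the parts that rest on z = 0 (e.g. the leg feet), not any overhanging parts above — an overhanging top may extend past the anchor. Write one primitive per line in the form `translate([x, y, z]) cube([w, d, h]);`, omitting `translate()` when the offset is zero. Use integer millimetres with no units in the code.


translate([341, 167, 413]) cube([1348, 316, 50]);
translate([341, 167, 0]) cube([68, 68, 413]);
translate([341, 415, 0]) cube([68, 68, 413]);
translate([1621, 167, 0]) cube([68, 68, 413]);
translate([1621, 415, 0]) cube([68, 68, 413]);


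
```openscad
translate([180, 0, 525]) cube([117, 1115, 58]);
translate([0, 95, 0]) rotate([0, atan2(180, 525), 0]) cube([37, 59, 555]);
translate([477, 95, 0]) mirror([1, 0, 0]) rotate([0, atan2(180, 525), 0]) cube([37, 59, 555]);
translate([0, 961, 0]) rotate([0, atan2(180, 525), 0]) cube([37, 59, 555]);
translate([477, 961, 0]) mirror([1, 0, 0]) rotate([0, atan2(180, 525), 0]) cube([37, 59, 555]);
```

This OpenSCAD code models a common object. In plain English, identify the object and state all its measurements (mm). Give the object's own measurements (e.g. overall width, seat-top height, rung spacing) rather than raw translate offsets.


A sawhorse. A 117×1115×58 mm beam (x, y, z) sits on two A-frame leg pairs. Each pair is two raked legs of 37×59 mm section (59 mm along y) splaying symmetrically in x. Each leg rises 525 mm vertically over 180 mm of horizontal reach and is 555 mm long along its own axis. Every leg's outer bottom edge rests on the floor and its outer top edge meets a bottom edge of the beam — the left legs (tilting toward +x) meet the beam's −x bottom edge, the right legs (their mirror images, tilting toward −x) meet its +x bottom edge — so the leg tops tuck under the beam, the beam's underside is 525 mm above the floor, and the feet are 477 mm apart outside-to-outside with the beam centred between them. The two leg pairs are set in 95 mm from either end of the beam.


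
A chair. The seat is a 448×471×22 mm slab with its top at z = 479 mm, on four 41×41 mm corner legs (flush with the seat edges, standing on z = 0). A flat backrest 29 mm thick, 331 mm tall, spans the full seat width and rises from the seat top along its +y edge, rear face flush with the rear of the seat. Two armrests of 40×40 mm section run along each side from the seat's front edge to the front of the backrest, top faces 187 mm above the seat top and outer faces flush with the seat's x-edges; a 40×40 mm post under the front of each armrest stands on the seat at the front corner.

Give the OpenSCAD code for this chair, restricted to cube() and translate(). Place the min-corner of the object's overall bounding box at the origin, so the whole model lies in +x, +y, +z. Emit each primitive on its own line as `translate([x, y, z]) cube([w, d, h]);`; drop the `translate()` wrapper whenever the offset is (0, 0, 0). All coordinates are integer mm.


translate([0, 0, 457]) cube([448, 471, 22]);
cube([41, 41, 457]);
translate([407, 0, 0]) cube([41, 41, 457]);
translate([0, 430, 0]) cube([41, 41, 457]);
translate([407, 430, 0]) cube([41, 41, 457]);
translate([0, 442, 479]) cube([448, 29, 331]);
translate([0, 0, 626]) cube([40, 442, 40]);
translate([408, 0, 626]) cube([40, 442, 40]);
translate([0, 0, 479]) cube([40, 40, 147]);
translate([408, 0, 479]) cube([40, 40, 147]);


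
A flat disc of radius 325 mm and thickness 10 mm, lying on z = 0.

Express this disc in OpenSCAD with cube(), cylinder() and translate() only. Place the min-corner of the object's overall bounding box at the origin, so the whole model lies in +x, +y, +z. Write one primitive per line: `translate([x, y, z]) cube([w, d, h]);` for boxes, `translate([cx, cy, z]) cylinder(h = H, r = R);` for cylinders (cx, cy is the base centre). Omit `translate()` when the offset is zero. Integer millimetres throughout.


translate([325, 325, 0]) cylinder(h = 10, r = 325);


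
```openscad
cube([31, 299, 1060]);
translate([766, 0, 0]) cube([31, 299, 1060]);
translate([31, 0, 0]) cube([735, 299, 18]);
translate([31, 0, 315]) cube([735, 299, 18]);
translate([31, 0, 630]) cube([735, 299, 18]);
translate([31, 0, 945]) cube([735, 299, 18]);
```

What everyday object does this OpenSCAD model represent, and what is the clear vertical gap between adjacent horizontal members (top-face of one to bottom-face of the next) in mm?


A bookshelf. The clear shelf gap is 297 mm.

Two tall side panels with 4 horizontal boards between them — a bookshelf. The first two shelf undersides are at z = 0 and z = 315; with shelf thickness 18, the clear gap is 315 − 0 − 18 = 297 mm.


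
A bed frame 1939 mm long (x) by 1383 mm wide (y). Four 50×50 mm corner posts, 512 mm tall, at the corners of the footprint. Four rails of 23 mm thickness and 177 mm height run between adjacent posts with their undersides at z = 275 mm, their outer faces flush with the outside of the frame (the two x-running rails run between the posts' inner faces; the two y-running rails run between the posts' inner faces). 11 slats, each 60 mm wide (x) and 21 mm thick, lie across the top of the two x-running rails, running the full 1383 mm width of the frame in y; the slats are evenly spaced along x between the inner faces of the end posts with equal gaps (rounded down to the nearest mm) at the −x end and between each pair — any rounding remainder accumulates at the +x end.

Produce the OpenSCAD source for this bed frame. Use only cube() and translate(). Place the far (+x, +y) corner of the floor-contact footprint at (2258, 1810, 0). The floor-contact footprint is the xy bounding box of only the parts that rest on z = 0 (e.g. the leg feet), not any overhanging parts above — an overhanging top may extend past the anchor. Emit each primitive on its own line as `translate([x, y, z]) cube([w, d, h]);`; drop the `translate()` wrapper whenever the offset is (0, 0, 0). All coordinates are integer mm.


translate([319, 427, 0]) cube([50, 50, 512]);
translate([319, 1760, 0]) cube([50, 50, 512]);
translate([2208, 427, 0]) cube([50, 50, 512]);
translate([2208, 1760, 0]) cube([50, 50, 512]);
translate([369, 427, 275]) cube([1839, 23, 177]);
translate([369, 1787, 275]) cube([1839, 23, 177]);
translate([319, 477, 275]) cube([23, 1283, 177]);
translate([2235, 477, 275]) cube([23, 1283, 177]);
translate([467, 427, 452]) cube([60, 1383, 21]);
translate([625, 427, 452]) cube([60, 1383, 21]);
translate([783, 427, 452]) cube([60, 1383, 21]);
translate([941, 427, 452]) cube([60, 1383, 21]);
translate([1099, 427, 452]) cube([60, 1383, 21]);
translate([1257, 427, 452]) cube([60, 1383, 21]);
translate([1415, 427, 452]) cube([60, 1383, 21]);
translate([1573, 427, 452]) cube([60, 1383, 21]);
translate([1731, 427, 452]) cube([60, 1383, 21]);
translate([1889, 427, 452]) cube([60, 1383, 21]);
translate([2047, 427, 452]) cube([60, 1383, 21]);


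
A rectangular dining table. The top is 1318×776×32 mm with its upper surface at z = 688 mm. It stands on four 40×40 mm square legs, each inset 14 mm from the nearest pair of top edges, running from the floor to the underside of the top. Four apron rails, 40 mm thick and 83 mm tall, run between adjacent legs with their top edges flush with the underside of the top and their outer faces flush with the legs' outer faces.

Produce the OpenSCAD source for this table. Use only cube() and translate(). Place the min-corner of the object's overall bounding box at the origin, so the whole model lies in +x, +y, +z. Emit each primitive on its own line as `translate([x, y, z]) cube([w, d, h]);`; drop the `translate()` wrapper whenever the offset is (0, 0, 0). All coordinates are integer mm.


// leg_h = 688 - 32 = 656
// apron z = 656 - 83 = 573
translate([0, 0, 656]) cube([1318, 776, 32]);
translate([14, 14, 0]) cube([40, 40, 656]);
translate([1264, 14, 0]) cube([40, 40, 656]);
translate([14, 722, 0]) cube([40, 40, 656]);
translate([1264, 722, 0]) cube([40, 40, 656]);
translate([54, 14, 573]) cube([1210, 40, 83]);
translate([54, 722, 573]) cube([1210, 40, 83]);
translate([14, 54, 573]) cube([40, 668, 83]);
translate([1264, 54, 573]) cube([40, 668, 83]);


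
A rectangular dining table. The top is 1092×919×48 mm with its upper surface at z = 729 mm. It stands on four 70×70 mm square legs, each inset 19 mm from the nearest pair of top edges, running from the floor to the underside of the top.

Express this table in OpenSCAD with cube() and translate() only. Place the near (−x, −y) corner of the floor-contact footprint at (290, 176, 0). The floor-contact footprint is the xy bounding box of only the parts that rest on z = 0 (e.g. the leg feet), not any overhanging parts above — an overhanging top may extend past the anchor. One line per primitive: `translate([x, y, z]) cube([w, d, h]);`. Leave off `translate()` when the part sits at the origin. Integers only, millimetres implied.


translate([271, 157, 681]) cube([1092, 919, 48]);
translate([290, 176, 0]) cube([70, 70, 681]);
translate([1274, 176, 0]) cube([70, 70, 681]);
translate([290, 987, 0]) cube([70, 70, 681]);
translate([1274, 987, 0]) cube([70, 70, 681]);


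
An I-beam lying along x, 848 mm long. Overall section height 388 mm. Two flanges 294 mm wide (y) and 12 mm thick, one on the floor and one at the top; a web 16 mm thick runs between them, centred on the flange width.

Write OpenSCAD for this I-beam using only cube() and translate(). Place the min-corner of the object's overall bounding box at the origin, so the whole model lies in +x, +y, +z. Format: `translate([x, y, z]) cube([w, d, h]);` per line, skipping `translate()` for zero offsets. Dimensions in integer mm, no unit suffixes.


cube([848, 294, 12]);
translate([0, 139, 12]) cube([848, 16, 364]);
translate([0, 0, 376]) cube([848, 294, 12]);


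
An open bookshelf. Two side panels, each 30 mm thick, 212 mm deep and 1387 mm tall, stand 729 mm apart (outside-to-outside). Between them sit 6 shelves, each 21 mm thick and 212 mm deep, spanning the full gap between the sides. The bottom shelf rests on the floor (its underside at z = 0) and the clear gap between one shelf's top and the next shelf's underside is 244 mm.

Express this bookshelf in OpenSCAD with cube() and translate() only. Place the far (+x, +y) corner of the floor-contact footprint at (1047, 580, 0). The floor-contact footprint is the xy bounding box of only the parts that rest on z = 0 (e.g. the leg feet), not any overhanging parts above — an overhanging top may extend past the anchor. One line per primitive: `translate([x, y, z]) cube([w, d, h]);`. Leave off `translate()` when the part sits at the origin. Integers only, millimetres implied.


translate([318, 368, 0]) cube([30, 212, 1387]);
translate([1017, 368, 0]) cube([30, 212, 1387]);
translate([348, 368, 0]) cube([669, 212, 21]);
translate([348, 368, 265]) cube([669, 212, 21]);
translate([348, 368, 530]) cube([669, 212, 21]);
translate([348, 368, 795]) cube([669, 212, 21]);
translate([348, 368, 1060]) cube([669, 212, 21]);
translate([348, 368, 1325]) cube([669, 212, 21]);


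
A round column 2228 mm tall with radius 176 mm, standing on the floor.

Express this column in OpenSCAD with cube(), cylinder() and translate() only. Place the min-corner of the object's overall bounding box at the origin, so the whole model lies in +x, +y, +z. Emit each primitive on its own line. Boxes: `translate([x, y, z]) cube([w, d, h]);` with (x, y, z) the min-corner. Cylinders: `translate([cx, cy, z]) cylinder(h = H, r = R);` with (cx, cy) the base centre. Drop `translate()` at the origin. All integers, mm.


translate([176, 176, 0]) cylinder(h = 2228, r = 176);


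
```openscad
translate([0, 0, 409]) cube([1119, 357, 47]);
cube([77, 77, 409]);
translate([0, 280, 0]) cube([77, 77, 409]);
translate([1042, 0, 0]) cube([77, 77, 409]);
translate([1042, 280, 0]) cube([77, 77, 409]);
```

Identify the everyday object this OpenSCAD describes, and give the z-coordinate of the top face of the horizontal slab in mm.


A bench. The seat-top height is 456 mm.

A long slab on four corner posts — a bench. The slab sits at z = 409 with thickness 47, so the top is 409 + 47 = 456 mm.


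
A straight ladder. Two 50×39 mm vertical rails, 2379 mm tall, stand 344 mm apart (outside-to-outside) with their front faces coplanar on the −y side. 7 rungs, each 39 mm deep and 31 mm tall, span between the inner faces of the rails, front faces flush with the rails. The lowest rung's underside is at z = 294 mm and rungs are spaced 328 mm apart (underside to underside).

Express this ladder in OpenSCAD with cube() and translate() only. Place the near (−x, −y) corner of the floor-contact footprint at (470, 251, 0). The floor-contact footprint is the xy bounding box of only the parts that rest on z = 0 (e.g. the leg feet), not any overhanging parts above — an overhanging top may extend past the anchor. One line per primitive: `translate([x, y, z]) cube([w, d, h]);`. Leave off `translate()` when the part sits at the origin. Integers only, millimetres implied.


translate([470, 251, 0]) cube([50, 39, 2379]);
translate([764, 251, 0]) cube([50, 39, 2379]);
translate([520, 251, 294]) cube([244, 39, 31]);
translate([520, 251, 622]) cube([244, 39, 31]);
translate([520, 251, 950]) cube([244, 39, 31]);
translate([520, 251, 1278]) cube([244, 39, 31]);
translate([520, 251, 1606]) cube([244, 39, 31]);
translate([520, 251, 1934]) cube([244, 39, 31]);
translate([520, 251, 2262]) cube([244, 39, 31]);


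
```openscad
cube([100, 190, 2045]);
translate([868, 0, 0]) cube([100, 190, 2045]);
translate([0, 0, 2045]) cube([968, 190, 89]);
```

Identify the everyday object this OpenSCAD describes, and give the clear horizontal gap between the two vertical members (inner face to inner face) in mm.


A door frame. The clear opening width is 768 mm.

Two 2045 mm tall posts with a header on top — a door frame. The left jamb is 100 mm wide at x = 0; the right jamb starts at x = 868. The clear opening is 868 − 100 = 768 mm.


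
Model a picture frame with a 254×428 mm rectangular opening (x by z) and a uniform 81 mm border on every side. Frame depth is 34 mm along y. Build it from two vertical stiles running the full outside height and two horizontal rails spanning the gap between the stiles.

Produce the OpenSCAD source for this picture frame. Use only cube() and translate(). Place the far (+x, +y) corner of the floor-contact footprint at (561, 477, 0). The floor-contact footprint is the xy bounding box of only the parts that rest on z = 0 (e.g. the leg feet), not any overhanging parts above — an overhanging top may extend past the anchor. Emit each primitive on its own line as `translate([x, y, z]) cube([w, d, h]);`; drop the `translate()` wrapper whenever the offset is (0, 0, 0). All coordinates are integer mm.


translate([145, 443, 0]) cube([81, 34, 590]);
translate([480, 443, 0]) cube([81, 34, 590]);
translate([226, 443, 0]) cube([254, 34, 81]);
translate([226, 443, 509]) cube([254, 34, 81]);


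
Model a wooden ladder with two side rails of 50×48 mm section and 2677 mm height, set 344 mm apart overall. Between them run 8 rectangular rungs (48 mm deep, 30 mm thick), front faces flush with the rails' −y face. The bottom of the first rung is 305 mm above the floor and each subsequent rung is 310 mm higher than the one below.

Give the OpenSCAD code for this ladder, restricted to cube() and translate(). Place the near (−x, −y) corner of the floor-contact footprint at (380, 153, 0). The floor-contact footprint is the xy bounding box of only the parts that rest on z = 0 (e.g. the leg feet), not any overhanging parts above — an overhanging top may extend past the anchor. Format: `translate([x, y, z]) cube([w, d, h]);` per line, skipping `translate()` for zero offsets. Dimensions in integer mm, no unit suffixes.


translate([380, 153, 0]) cube([50, 48, 2677]);
translate([674, 153, 0]) cube([50, 48, 2677]);
translate([430, 153, 305]) cube([244, 48, 30]);
translate([430, 153, 615]) cube([244, 48, 30]);
translate([430, 153, 925]) cube([244, 48, 30]);
translate([430, 153, 1235]) cube([244, 48, 30]);
translate([430, 153, 1545]) cube([244, 48, 30]);
translate([430, 153, 1855]) cube([244, 48, 30]);
translate([430, 153, 2165]) cube([244, 48, 30]);
translate([430, 153, 2475]) cube([244, 48, 30]);


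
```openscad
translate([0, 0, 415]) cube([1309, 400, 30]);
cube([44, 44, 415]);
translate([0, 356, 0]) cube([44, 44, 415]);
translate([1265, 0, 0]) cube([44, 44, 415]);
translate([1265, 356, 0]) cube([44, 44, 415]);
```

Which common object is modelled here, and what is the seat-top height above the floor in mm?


A bench. The seat-top height is 445 mm.

A long slab on four corner posts — a bench. The slab sits at z = 415 with thickness 30, so the top is 415 + 30 = 445 mm.


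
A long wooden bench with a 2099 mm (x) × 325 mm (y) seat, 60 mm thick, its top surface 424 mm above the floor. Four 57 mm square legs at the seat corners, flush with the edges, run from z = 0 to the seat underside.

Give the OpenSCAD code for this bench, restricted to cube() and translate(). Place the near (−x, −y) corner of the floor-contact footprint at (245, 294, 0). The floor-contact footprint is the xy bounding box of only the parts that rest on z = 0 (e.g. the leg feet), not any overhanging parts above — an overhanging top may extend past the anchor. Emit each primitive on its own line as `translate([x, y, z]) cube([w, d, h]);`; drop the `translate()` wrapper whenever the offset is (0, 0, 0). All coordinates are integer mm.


translate([245, 294, 364]) cube([2099, 325, 60]);
translate([245, 294, 0]) cube([57, 57, 364]);
translate([245, 562, 0]) cube([57, 57, 364]);
translate([2287, 294, 0]) cube([57, 57, 364]);
translate([2287, 562, 0]) cube([57, 57, 364]);


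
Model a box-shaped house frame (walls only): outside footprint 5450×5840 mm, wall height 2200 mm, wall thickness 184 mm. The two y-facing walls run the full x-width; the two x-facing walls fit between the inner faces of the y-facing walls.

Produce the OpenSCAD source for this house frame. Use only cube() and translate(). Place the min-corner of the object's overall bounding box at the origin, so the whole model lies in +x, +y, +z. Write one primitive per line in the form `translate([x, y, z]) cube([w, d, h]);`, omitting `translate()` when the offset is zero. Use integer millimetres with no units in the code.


cube([5450, 184, 2200]);
translate([0, 5656, 0]) cube([5450, 184, 2200]);
translate([0, 184, 0]) cube([184, 5472, 2200]);
translate([5266, 184, 0]) cube([184, 5472, 2200]);


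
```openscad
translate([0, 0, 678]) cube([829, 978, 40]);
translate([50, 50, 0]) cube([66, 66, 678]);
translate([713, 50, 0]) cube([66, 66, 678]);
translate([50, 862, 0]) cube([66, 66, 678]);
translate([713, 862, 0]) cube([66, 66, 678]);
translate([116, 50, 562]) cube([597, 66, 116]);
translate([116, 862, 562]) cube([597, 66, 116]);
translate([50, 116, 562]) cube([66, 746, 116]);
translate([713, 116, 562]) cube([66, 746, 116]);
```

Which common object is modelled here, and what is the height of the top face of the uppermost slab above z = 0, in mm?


A table. The table height is 718 mm.

A 829×978×40 slab sits at z = 678 on four 66 mm square posts — a table. The top surface is at 678 + 40 = 718 mm.


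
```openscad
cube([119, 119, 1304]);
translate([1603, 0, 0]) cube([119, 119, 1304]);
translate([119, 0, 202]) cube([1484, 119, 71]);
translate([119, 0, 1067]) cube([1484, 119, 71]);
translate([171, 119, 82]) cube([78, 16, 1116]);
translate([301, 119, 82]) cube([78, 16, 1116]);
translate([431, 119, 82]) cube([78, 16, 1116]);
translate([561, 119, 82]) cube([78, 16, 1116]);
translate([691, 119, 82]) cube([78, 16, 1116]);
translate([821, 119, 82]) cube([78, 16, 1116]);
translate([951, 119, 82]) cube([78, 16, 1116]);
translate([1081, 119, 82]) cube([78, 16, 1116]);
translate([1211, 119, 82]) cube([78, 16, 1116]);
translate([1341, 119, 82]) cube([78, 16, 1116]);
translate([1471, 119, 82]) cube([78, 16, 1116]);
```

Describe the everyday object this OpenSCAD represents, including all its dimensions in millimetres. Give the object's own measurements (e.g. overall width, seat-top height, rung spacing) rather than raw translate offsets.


A fence section. Two 119×119 mm posts, 1304 mm tall, stand on the floor with a clear span of 1484 mm between their inner faces. Two horizontal rails of 119×71 mm section span the gap between the posts with their undersides at z = 202 mm and z = 1067 mm, flush with the posts' −y face. 11 pickets, each 78 mm wide, 16 mm thick and 1116 mm tall, are fixed to the +y face of the rails with their bottoms at z = 82 mm, spaced across the span with a 52 mm gap after the −x post and between neighbouring pickets, with 54 mm left before the +x post.


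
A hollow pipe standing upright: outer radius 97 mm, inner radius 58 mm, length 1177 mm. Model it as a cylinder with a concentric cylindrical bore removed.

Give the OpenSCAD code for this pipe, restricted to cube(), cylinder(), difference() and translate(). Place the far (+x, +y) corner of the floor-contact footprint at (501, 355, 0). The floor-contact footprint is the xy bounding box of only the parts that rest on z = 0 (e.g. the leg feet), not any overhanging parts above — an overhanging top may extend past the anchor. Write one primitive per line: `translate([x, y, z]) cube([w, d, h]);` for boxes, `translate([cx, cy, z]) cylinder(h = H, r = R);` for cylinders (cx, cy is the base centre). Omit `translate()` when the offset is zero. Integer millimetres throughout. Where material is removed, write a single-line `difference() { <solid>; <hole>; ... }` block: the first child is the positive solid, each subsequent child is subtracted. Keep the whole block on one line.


difference() { translate([404, 258, 0]) cylinder(h = 1177, r = 97); translate([404, 258, 0]) cylinder(h = 1177, r = 58); }


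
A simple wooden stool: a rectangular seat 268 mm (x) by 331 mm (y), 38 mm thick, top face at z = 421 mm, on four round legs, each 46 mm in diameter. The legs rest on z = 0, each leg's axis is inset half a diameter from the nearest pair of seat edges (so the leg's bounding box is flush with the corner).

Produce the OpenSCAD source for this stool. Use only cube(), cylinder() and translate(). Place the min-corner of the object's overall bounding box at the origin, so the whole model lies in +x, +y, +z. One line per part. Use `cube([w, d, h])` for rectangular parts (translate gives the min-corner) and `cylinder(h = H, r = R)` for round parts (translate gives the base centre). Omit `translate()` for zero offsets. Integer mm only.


translate([0, 0, 383]) cube([268, 331, 38]);
translate([23, 23, 0]) cylinder(h = 383, r = 23);
translate([245, 23, 0]) cylinder(h = 383, r = 23);
translate([23, 308, 0]) cylinder(h = 383, r = 23);
translate([245, 308, 0]) cylinder(h = 383, r = 23);


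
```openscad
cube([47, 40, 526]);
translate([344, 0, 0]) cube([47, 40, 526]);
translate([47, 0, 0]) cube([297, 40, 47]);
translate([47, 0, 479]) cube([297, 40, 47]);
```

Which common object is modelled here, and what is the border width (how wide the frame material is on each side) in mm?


A picture frame. The border width is 47 mm.

Four thin pieces enclosing a rectangular opening — a picture frame. The two full-height stiles are 526 mm tall; the top rail sits at z = 479 and is 47 mm tall, so the border above the opening is 526 − 479 = 47 mm, matching the stile x-width.


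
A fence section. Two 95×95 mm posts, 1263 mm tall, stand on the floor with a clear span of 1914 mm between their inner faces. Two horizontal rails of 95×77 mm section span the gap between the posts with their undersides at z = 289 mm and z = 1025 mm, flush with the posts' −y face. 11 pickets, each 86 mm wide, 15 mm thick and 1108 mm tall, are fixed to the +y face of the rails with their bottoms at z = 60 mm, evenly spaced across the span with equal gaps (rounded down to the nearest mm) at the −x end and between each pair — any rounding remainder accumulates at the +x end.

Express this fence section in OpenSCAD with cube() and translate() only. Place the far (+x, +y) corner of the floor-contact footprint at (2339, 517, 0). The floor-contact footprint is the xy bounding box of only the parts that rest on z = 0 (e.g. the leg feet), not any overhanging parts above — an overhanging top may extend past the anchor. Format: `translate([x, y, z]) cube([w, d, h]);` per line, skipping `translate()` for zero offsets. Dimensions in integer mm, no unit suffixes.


translate([235, 422, 0]) cube([95, 95, 1263]);
translate([2244, 422, 0]) cube([95, 95, 1263]);
translate([330, 422, 289]) cube([1914, 95, 77]);
translate([330, 422, 1025]) cube([1914, 95, 77]);
translate([410, 517, 60]) cube([86, 15, 1108]);
translate([576, 517, 60]) cube([86, 15, 1108]);
translate([742, 517, 60]) cube([86, 15, 1108]);
translate([908, 517, 60]) cube([86, 15, 1108]);
translate([1074, 517, 60]) cube([86, 15, 1108]);
translate([1240, 517, 60]) cube([86, 15, 1108]);
translate([1406, 517, 60]) cube([86, 15, 1108]);
translate([1572, 517, 60]) cube([86, 15, 1108]);
translate([1738, 517, 60]) cube([86, 15, 1108]);
translate([1904, 517, 60]) cube([86, 15, 1108]);
translate([2070, 517, 60]) cube([86, 15, 1108]);


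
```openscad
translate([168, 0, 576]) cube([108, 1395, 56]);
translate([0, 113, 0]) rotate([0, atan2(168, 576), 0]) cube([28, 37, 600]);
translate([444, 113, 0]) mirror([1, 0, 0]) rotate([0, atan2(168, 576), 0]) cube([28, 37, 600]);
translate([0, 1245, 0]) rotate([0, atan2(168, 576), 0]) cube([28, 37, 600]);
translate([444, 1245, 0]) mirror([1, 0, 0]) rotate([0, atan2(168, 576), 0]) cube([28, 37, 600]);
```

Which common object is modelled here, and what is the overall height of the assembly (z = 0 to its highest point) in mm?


A sawhorse. The overall height is 632 mm.

A beam across two mirrored pairs of raked legs — a sawhorse. The beam's underside is at z = 576 (matching the legs' vertical rise in atan2(168, 576)) and the beam is 56 mm tall, so its top is at 576 + 56 = 632 mm. The raked legs top out at the beam's underside, so that is the highest point.


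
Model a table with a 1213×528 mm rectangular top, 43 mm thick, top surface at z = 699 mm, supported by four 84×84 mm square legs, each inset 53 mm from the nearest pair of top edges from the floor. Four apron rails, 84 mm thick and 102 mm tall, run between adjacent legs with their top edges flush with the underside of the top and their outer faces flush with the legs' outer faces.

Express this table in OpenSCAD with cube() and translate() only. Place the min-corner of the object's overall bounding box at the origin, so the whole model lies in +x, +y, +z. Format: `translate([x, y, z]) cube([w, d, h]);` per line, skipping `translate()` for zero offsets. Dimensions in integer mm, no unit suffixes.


// leg_h = 699 - 43 = 656
// apron z = 656 - 102 = 554
translate([0, 0, 656]) cube([1213, 528, 43]);
translate([53, 53, 0]) cube([84, 84, 656]);
translate([1076, 53, 0]) cube([84, 84, 656]);
translate([53, 391, 0]) cube([84, 84, 656]);
translate([1076, 391, 0]) cube([84, 84, 656]);
translate([137, 53, 554]) cube([939, 84, 102]);
translate([137, 391, 554]) cube([939, 84, 102]);
translate([53, 137, 554]) cube([84, 254, 102]);
translate([1076, 137, 554]) cube([84, 254, 102]);


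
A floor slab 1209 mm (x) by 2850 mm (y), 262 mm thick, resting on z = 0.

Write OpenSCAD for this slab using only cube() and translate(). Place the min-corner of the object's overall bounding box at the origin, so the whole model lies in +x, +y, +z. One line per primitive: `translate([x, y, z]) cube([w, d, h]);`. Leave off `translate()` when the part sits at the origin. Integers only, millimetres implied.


cube([1209, 2850, 262]);


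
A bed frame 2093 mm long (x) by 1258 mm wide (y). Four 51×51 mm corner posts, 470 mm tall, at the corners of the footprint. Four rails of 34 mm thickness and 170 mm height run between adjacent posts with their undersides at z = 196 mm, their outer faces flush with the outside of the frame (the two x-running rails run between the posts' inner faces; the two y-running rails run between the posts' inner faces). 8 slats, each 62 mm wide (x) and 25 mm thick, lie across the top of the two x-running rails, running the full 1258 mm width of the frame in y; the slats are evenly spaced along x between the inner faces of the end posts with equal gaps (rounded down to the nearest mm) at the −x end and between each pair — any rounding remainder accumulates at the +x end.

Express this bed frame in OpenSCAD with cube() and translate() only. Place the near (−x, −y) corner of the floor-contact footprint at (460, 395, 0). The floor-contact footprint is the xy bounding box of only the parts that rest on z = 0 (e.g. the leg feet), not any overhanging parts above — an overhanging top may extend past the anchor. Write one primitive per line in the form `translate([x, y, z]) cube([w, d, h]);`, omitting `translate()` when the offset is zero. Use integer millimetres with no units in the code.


translate([460, 395, 0]) cube([51, 51, 470]);
translate([460, 1602, 0]) cube([51, 51, 470]);
translate([2502, 395, 0]) cube([51, 51, 470]);
translate([2502, 1602, 0]) cube([51, 51, 470]);
translate([511, 395, 196]) cube([1991, 34, 170]);
translate([511, 1619, 196]) cube([1991, 34, 170]);
translate([460, 446, 196]) cube([34, 1156, 170]);
translate([2519, 446, 196]) cube([34, 1156, 170]);
translate([677, 395, 366]) cube([62, 1258, 25]);
translate([905, 395, 366]) cube([62, 1258, 25]);
translate([1133, 395, 366]) cube([62, 1258, 25]);
translate([1361, 395, 366]) cube([62, 1258, 25]);
translate([1589, 395, 366]) cube([62, 1258, 25]);
translate([1817, 395, 366]) cube([62, 1258, 25]);
translate([2045, 395, 366]) cube([62, 1258, 25]);
translate([2273, 395, 366]) cube([62, 1258, 25]);
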